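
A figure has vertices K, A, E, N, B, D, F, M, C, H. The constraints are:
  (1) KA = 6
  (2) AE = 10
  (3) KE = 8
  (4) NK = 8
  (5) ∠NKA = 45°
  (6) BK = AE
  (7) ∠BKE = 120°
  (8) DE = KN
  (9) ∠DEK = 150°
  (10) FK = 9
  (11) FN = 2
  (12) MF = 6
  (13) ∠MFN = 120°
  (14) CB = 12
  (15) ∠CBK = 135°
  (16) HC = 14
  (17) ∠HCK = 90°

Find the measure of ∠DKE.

From the given relations: DE = KN = 8.
Step 1: By the law of cosines on triangle KED: KD² = 8² + 8² − 2·8·8·cos(150°) = 238.85, so KD ≈ 15.45.
Step 2: By the inverse law of cosines on triangle DKE: cos(∠DKE) = (15.45² + 8² − 8²) / (2·15.45·8) = 238.85/247.28 = 0.9659, so ∠DKE = 15°.

Therefore, the measure of angle ∠DKE = 15°.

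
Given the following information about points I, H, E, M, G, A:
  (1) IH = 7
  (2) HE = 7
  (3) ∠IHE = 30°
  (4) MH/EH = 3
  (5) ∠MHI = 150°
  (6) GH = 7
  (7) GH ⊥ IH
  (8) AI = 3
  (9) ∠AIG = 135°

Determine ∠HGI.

Step 1: By the law of cosines on triangle GHI: GI² = 7² + 7² − 2·7·7·cos(90°) = 98, so GI = 7·√2.
Step 2: By the inverse law of cosines on triangle HGI: cos(∠HGI) = (7² + (7·√2)² − 7²) / (2·7·7·√2) = 98/138.59 = 0.7071, so ∠HGI = 45°.

Therefore, the measure of angle ∠HGI = 45°.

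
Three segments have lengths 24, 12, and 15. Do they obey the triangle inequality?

Sort the sides: 12, 15, 24.
It suffices to check that the sum of the two smallest exceeds the largest:
12 + 15 = 27 > 24. ✓
Yes, a valid triangle can be formed.

Yes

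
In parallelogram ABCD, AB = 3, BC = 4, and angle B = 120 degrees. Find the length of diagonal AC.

The diagonal of a parallelogram can be found by treating two adjacent sides and the diagonal as a triangle.
Applying the law of cosines with sides 3, 4 and included angle 120°:
d^2 = 9 + 16 - 24*cos(120°) = 37
d = sqrt(37)

sqrt(37)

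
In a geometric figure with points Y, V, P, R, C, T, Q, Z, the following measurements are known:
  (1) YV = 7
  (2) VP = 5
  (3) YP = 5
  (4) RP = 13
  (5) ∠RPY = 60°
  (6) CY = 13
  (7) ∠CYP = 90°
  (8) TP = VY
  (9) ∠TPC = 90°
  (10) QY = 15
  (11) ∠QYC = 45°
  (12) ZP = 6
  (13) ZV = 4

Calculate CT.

From the given relations: TP = VY = 7.
Step 1: By the law of cosines on triangle CYP: CP² = 13² + 5² − 2·13·5·cos(90°) = 194, so CP = √194.
Step 2: By the law of cosines on triangle CPT: CT² = √194² + 7² − 2·√194·7·cos(90°) = 243, so CT = 9·√3.

Therefore, the length of CT = 9·√3.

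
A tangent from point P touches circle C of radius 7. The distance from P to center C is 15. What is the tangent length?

tangent = √(d² - r²) = √(15² - 7²) = √(225 - 49) = √176 = 4*sqrt(11)

4*sqrt(11)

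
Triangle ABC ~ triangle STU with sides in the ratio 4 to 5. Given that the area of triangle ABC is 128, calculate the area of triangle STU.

The ratio of areas of similar triangles = (side ratio)^2.
Side ratio = 4:5, so area ratio = 16:25.
Area of STU / Area of ABC = 25/16
Area of STU = 128 * 25/16 = 200

200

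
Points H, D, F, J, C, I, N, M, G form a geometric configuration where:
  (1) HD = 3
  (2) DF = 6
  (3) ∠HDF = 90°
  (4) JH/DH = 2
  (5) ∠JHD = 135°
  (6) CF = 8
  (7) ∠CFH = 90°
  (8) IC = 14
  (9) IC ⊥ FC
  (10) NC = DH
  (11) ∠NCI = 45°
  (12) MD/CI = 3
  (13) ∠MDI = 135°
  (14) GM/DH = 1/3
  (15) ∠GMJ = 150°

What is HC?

Step 1: By the law of cosines on triangle FDH: FH² = 6² + 3² − 2·6·3·cos(90°) = 45, so FH = 3·√5.
Step 2: By the law of cosines on triangle HFC: HC² = (3·√5)² + 8² − 2·3·√5·8·cos(90°) = 109, so HC = √109.

Therefore, the length of HC = √109.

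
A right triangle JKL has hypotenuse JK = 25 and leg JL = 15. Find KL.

KL = sqrt(25^2 - 15^2) = sqrt(400) = 20

20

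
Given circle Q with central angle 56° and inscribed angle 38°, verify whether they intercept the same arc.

By the inscribed angle theorem, the inscribed angle for a central angle of 56° should be 56° / 2 = 28°.
The given inscribed angle is 38°, which does not equal 28°.
Therefore, no, they do not correspond to the same arc.

No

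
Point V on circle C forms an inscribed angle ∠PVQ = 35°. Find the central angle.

The inscribed angle theorem states that a central angle is always twice any inscribed angle that subtends the same arc.
Since the inscribed angle is 35°, the central angle = 2 × 35° = 70°.

70°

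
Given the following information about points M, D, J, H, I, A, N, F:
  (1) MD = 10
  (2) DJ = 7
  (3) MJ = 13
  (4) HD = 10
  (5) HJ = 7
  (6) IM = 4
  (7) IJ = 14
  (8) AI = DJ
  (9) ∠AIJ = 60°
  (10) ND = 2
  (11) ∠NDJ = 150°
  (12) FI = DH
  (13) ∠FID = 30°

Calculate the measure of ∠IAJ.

From the given relations: AI = DJ = 7.
Step 1: By the law of cosines on triangle AIJ: AJ² = 7² + 14² − 2·7·14·cos(60°) = 147, so AJ = 7·√3.
Step 2: By the inverse law of cosines on triangle IAJ: cos(∠IAJ) = (7² + (7·√3)² − 14²) / (2·7·7·√3) = 0/169.74 = 0, so ∠IAJ = 90°.

Therefore, the measure of angle ∠IAJ = 90°.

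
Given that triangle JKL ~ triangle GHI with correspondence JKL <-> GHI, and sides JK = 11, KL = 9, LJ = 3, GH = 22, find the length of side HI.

Since the triangles are similar, the ratio of corresponding sides is constant.
Scale factor k = GH / JK = 22 / 11 = 2
HI = k * KL = 2 * 9 = 18

18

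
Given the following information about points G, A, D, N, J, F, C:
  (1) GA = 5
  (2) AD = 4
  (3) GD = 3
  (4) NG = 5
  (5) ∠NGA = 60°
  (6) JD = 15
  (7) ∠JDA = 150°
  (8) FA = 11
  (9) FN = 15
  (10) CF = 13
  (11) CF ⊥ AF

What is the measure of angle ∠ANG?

Step 1: By the law of cosines on triangle NGA: NA² = 5² + 5² − 2·5·5·cos(60°) = 25, so NA = 5.
Step 2: By the inverse law of cosines on triangle ANG: cos(∠ANG) = (5² + 5² − 5²) / (2·5·5) = 25/50 = 0.5, so ∠ANG = 60°.

Therefore, the measure of angle ∠ANG = 60°.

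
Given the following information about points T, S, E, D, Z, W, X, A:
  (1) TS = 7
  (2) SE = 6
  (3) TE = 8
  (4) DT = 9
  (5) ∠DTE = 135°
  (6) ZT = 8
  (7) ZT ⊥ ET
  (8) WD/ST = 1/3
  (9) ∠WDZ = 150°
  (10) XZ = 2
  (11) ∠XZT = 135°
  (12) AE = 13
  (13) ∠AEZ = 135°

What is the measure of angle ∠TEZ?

Step 1: By the law of cosines on triangle ETZ: EZ² = 8² + 8² − 2·8·8·cos(90°) = 128, so EZ = 8·√2.
Step 2: By the inverse law of cosines on triangle TEZ: cos(∠TEZ) = (8² + (8·√2)² − 8²) / (2·8·8·√2) = 128/181.02 = 0.7071, so ∠TEZ = 45°.

Therefore, the measure of angle ∠TEZ = 45°.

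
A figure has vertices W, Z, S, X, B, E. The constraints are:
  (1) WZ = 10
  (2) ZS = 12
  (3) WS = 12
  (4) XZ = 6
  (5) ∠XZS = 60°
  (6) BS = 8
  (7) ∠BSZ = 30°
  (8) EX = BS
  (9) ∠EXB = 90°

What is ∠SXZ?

Step 1: By the law of cosines on triangle XZS: XS² = 6² + 12² − 2·6·12·cos(60°) = 108, so XS = 6·√3.
Step 2: By the inverse law of cosines on triangle SXZ: cos(∠SXZ) = ((6·√3)² + 6² − 12²) / (2·6·√3·6) = 0/124.71 = 0, so ∠SXZ = 90°.

Therefore, the measure of angle ∠SXZ = 90°.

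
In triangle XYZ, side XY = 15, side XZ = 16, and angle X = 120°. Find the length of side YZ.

Law of cosines: YZ^2 = 15^2 + 16^2 - 2(15)(16)cos(120°) = 721, so YZ = sqrt(721).

sqrt(721)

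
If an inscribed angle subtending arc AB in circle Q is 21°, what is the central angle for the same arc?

Central angle = 2 × 21° = 42° (inscribed angle theorem).

42°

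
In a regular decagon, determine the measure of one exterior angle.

Each exterior angle of a regular n-gon is 360 / n.
For n = 10: 360 / 10 = 36 degrees.

36 degrees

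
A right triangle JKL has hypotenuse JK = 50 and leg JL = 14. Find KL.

KL = sqrt(50^2 - 14^2) = sqrt(2304) = 48

48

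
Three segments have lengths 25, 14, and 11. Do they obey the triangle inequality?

The longest side is 25. The other two sides sum to 11 + 14 = 25.
Since 25 ≤ 25, the two shorter sides cannot reach around to close the triangle.

No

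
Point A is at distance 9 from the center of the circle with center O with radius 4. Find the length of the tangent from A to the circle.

Let T be the point of tangency. Then OT ⊥ AT (radius ⊥ tangent).
In right triangle OTA: OA² = OT² + AT²
9² = 4² + AT²
AT² = 65, AT = sqrt(65)

sqrt(65)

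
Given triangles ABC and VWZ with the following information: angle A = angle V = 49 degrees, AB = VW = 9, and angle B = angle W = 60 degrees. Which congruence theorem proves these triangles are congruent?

The given information matches ASA: Two pairs of corresponding angles and the included side are equal (Angle-Side-Angle).

ASA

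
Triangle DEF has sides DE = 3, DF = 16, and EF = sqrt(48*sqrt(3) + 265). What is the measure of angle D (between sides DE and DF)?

cos(D) = (3² + 16² - (sqrt(48*sqrt(3) + 265))²) / (2 × 3 × 16) = -sqrt(3)/2, so D = arccos(-sqrt(3)/2) = 150°.

150°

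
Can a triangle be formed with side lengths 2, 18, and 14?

Check the triangle inequality: 2 + 14 = 16 ≤ 18.
Since the sum of two sides does not exceed the third, no triangle can be formed.

No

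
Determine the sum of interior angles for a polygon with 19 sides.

The sum of interior angles of an n-sided polygon is (n - 2) * 180.
For n = 19: (19 - 2) * 180 = 17 * 180 = 3060 degrees.

3060 degrees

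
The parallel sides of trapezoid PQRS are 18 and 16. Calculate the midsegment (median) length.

The midsegment of a trapezoid = (base1 + base2) / 2
midsegment = (18 + 16) / 2
midsegment = 34 / 2
midsegment = 17

17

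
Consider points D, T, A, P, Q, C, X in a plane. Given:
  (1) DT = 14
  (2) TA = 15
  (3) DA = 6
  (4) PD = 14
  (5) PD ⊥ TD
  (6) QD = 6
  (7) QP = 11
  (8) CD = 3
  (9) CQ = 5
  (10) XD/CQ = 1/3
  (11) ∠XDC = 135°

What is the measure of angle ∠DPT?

Step 1: By the law of cosines on triangle PDT: PT² = 14² + 14² − 2·14·14·cos(90°) = 392, so PT = 14·√2.
Step 2: By the inverse law of cosines on triangle DPT: cos(∠DPT) = (14² + (14·√2)² − 14²) / (2·14·14·√2) = 392/554.37 = 0.7071, so ∠DPT = 45°.

Therefore, the measure of angle ∠DPT = 45°.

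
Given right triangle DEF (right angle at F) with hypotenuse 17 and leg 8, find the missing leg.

EF = sqrt(17^2 - 8^2) = sqrt(225) = 15

15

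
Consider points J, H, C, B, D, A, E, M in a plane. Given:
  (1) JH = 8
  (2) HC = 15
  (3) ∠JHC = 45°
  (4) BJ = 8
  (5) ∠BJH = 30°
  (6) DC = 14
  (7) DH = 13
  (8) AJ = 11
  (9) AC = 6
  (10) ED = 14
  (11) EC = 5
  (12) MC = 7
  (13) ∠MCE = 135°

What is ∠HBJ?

Step 1: By the law of cosines on triangle BJH: BH² = 8² + 8² − 2·8·8·cos(30°) = 17.15, so BH ≈ 4.14.
Step 2: By the inverse law of cosines on triangle HBJ: cos(∠HBJ) = (4.14² + 8² − 8²) / (2·4.14·8) = 17.15/66.26 = 0.2588, so ∠HBJ = 75°.

Therefore, the measure of angle ∠HBJ = 75°.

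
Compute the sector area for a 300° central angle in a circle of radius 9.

Sector area = π(9²)(5/6) = 135*pi/2

135*pi/2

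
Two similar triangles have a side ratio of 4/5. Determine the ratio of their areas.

Area scales with the square of linear dimensions. If every length is multiplied by 4/5, then the area is multiplied by (4/5)^2 = 16/25.
The area ratio is 16:25.

16:25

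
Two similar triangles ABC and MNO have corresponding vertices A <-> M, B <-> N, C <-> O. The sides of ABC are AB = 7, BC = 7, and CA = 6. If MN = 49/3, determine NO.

Similar triangles have proportional sides. Setting up the proportion:
MN / AB = NO / BC
49/3 / 7 = NO / 7
NO = 7 * 49/3 / 7 = 49/3.

49/3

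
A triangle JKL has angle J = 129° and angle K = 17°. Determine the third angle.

Let angle L = x. Then 129 + 17 + x = 180.
x = 180 - 146 = 34 degrees.

34 degrees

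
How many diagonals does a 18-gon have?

The number of diagonals in an n-gon is n(n - 3)/2.
For n = 18: 18(18 - 3)/2 = 18 × 15 / 2 = 135.

135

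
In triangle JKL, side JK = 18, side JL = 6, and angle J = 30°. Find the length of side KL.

Law of cosines: KL^2 = 18^2 + 6^2 - 2(18)(6)cos(30°) = 360 - 108*sqrt(3), so KL = 6*sqrt(10 - 3*sqrt(3)).

6*sqrt(10 - 3*sqrt(3))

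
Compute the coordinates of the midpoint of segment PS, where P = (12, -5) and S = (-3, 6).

The midpoint is the average of the coordinates:
x: (12 + -3)/2 = 9/2
y: (-5 + 6)/2 = 1/2
Midpoint = (9/2, 1/2)

(9/2, 1/2)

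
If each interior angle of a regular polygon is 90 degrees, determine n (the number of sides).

Each interior angle of a regular n-gon is (n - 2) * 180 / n.
Setting this equal to 90:
(n - 2) * 180 / n = 90
Each exterior angle = 180 - 90 = 90 degrees.
Since exterior angles sum to 360: n = 360 / 90 = 4.

4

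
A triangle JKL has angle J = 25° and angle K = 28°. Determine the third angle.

Let angle L = x. Then 25 + 28 + x = 180.
x = 180 - 53 = 127 degrees.

127 degrees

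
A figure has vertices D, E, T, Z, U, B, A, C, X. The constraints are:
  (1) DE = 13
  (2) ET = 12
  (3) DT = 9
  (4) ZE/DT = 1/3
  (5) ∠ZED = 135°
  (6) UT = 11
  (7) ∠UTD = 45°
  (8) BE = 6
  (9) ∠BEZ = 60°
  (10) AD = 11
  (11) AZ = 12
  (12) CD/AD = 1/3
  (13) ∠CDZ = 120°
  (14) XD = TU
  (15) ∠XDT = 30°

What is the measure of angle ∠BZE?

From the given relations: ZE = 1/3·DT = 1/3·9 = 3.
Step 1: By the law of cosines on triangle ZEB: ZB² = 3² + 6² − 2·3·6·cos(60°) = 27, so ZB = 3·√3.
Step 2: By the inverse law of cosines on triangle BZE: cos(∠BZE) = ((3·√3)² + 3² − 6²) / (2·3·√3·3) = 0/31.18 = 0, so ∠BZE = 90°.

Therefore, the measure of angle ∠BZE = 90°.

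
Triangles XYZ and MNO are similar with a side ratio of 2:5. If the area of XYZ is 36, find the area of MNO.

The ratio of areas of similar triangles = (side ratio)^2.
Side ratio = 2:5, so area ratio = 4:25.
Area of MNO / Area of XYZ = 25/4
Area of MNO = 36 * 25/4 = 225

225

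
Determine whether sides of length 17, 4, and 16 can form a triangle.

For three segments to close into a triangle, no single side can be as long as the other two combined.
The longest side is 17, and 4 + 16 = 20 > 17.
A triangle can be formed.

Yes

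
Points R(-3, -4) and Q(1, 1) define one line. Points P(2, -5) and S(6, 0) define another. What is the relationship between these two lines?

Slope of line 1: m1 = (1 - -4)/(1 - -3) = 5/4 = 5/4
Slope of line 2: m2 = (0 - -5)/(6 - 2) = 5/4 = 5/4
Two lines are parallel if and only if they have equal slopes (or both are vertical).
Here m1 = m2 = 5/4, confirming the lines are parallel.

Parallel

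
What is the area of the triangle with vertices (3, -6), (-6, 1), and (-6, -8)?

Shoelace: Area = (1/2)|3(1--8) + -6(-8--6) + -6(-6-1)| = (1/2)(81) = 81/2

81/2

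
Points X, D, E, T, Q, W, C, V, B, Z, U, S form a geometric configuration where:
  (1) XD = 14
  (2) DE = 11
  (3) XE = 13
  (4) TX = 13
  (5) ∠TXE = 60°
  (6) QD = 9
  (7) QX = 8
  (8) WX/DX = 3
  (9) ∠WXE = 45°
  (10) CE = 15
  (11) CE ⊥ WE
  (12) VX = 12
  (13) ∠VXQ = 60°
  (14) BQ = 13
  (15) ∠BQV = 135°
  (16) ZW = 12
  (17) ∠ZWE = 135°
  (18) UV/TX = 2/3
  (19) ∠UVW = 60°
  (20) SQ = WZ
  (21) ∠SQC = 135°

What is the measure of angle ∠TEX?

Step 1: By the law of cosines on triangle EXT: ET² = 13² + 13² − 2·13·13·cos(60°) = 169, so ET = 13.
Step 2: By the inverse law of cosines on triangle TEX: cos(∠TEX) = (13² + 13² − 13²) / (2·13·13) = 169/338 = 0.5, so ∠TEX = 60°.

Therefore, the measure of angle ∠TEX = 60°.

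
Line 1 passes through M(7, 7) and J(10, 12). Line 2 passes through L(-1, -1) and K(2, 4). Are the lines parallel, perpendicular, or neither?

Slope of line 1: m1 = (12 - 7)/(10 - 7) = 5/3 = 5/3
Slope of line 2: m2 = (4 - -1)/(2 - -1) = 5/3 = 5/3
m1 = m2, so the lines are parallel.

Parallel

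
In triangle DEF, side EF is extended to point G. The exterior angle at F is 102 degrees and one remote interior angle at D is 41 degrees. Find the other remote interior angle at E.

The exterior angle theorem states that an exterior angle equals the sum of the two non-adjacent interior angles.
So 102 = 41 + angle E, which gives angle E = 102 - 41 = 61 degrees.

61 degrees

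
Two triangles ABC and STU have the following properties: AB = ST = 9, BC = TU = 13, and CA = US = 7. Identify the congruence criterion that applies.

The given information matches SSS: All three pairs of corresponding sides are equal (Side-Side-Side).

SSS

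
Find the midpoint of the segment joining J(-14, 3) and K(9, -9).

The midpoint is the point halfway along the segment.
Move half the horizontal distance: -14 + (9 - -14)/2 = -14 + 23/2 = -5/2
Move half the vertical distance: 3 + (-9 - 3)/2 = 3 + -12/2 = -3
Midpoint = (-5/2, -3)

(-5/2, -3)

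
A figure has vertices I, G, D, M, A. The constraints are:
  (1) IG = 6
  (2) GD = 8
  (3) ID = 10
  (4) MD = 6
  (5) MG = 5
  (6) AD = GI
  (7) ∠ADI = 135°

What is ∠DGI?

Step 1: By the inverse law of cosines on triangle DGI: cos(∠DGI) = (8² + 6² − 10²) / (2·8·6) = 0/96 = 0, so ∠DGI = 90°.

Therefore, the measure of angle ∠DGI = 90°.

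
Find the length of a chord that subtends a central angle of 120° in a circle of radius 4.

Chord length = 2r sin(θ/2)
= 2 × 4 × sin(120°/2)
= 2 × 4 × sin(60°)
= 4*sqrt(3)

4*sqrt(3)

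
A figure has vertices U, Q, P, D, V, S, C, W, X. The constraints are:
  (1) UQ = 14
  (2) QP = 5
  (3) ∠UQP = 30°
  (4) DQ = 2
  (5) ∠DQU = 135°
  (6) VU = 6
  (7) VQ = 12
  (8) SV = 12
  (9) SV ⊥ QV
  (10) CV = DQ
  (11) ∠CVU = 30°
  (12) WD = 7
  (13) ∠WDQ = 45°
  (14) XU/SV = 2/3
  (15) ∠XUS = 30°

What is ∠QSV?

Step 1: By the law of cosines on triangle SVQ: SQ² = 12² + 12² − 2·12·12·cos(90°) = 288, so SQ = 12·√2.
Step 2: By the inverse law of cosines on triangle QSV: cos(∠QSV) = ((12·√2)² + 12² − 12²) / (2·12·√2·12) = 288/407.29 = 0.7071, so ∠QSV = 45°.

Therefore, the measure of angle ∠QSV = 45°.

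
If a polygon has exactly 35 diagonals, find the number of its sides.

Using d = n(n - 3)/2, we solve 35 = n(n - 3)/2.
So n(n - 3) = 70.
Testing n = 10: 10 * 7 = 70 = 70. Correct.
The polygon has 10 sides.

10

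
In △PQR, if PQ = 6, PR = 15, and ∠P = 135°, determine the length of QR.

Law of cosines: QR^2 = 6^2 + 15^2 - 2(6)(15)cos(135°) = 90*sqrt(2) + 261, so QR = 3*sqrt(10*sqrt(2) + 29).

3*sqrt(10*sqrt(2) + 29)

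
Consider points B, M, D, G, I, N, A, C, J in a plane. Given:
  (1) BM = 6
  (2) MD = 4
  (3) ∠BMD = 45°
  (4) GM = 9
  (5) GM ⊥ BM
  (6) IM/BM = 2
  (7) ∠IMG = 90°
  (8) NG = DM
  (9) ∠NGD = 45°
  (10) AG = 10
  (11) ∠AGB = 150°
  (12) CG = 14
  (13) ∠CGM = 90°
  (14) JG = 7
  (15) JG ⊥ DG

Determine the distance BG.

Step 1: By the law of cosines on triangle BMG: BG² = 6² + 9² − 2·6·9·cos(90°) = 117, so BG = 3·√13.

Therefore, the length of BG = 3·√13.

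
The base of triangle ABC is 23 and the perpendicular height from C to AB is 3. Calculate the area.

A triangle's area is half the area of a rectangle with the same base and height.
Area = (1/2) * 23 * 3 = 69/2.

69/2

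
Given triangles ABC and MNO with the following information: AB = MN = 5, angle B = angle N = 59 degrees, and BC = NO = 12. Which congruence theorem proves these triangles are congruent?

The given information provides:
AB = MN = 5, angle B = angle N = 59 degrees, and BC = NO = 12
This matches the SAS congruence theorem.
Two pairs of corresponding sides and the included angle are equal (Side-Angle-Side).

SAS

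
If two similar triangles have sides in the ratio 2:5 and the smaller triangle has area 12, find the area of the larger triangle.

Area ratio = (2/5)^2 = 4/25. Area of the larger triangle = 12 * 25/4 = 75.

75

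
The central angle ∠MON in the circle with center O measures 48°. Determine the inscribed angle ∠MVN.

An inscribed angle intercepts an arc from a point on the circle, while the central angle intercepts the same arc from the center.
The inscribed angle is always half the central angle: 48° / 2 = 24°.

24°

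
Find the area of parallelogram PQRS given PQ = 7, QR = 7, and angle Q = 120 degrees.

Area = 7 * 7 * sin(120°) = 49 * sqrt(3)/2 = 49*sqrt(3)/2

49*sqrt(3)/2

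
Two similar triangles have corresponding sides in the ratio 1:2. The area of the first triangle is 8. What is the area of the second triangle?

The ratio of areas of similar triangles = (side ratio)^2.
Side ratio = 1:2, so area ratio = 1:4.
Area of the second triangle / Area of the first triangle = 4/1
Area of the second triangle = 8 * 4/1 = 32

32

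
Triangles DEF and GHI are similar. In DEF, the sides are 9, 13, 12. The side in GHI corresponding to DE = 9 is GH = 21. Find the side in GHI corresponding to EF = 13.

Since the triangles are similar, the ratio of corresponding sides is constant.
Scale factor k = GH / DE = 21 / 9 = 7/3
HI = k * EF = 7/3 * 13 = 91/3

91/3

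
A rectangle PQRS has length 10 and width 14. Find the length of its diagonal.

d = sqrt(10^2 + 14^2) = sqrt(296) = 2*sqrt(74)

2*sqrt(74)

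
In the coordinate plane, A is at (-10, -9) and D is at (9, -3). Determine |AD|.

d = sqrt((19)^2 + (6)^2) = sqrt(397)

sqrt(397)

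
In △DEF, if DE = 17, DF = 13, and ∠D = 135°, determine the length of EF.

When two sides and the included angle are known, the law of cosines gives the third side.
c^2 = a^2 + b^2 - 2ab cos(C) generalizes the Pythagorean theorem to non-right triangles.
Here: EF^2 = 289 + 169 - 442*(-sqrt(2)/2) = 221*sqrt(2) + 458
EF = sqrt(221*sqrt(2) + 458)

sqrt(221*sqrt(2) + 458)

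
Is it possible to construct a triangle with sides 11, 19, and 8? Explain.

No.
The triangle inequality is violated: 11 + 8 = 19 ≤ 19.
These lengths cannot form a triangle.

No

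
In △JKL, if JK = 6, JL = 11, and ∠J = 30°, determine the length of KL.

Law of cosines: KL^2 = 6^2 + 11^2 - 2(6)(11)cos(30°) = 157 - 66*sqrt(3), so KL = sqrt(157 - 66*sqrt(3)).

sqrt(157 - 66*sqrt(3))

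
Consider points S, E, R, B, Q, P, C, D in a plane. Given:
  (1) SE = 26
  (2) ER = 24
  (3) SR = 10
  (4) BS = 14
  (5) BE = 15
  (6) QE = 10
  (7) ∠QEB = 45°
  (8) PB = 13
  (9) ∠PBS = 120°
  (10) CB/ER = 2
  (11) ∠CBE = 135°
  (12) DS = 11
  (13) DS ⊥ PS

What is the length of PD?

Step 1: By the law of cosines on triangle SBP: SP² = 14² + 13² − 2·14·13·cos(120°) = 547, so SP ≈ 23.39.
Step 2: By the law of cosines on triangle PSD: PD² = 23.39² + 11² − 2·23.39·11·cos(90°) = 668, so PD = 2·√167.

Therefore, the length of PD = 2·√167.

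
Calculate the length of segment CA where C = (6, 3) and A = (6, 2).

The horizontal distance is |6 - 6| = 0 and the vertical distance is |2 - 3| = 1.
By the Pythagorean theorem, d = sqrt(0^2 + 1^2) = sqrt(1) = 1.

1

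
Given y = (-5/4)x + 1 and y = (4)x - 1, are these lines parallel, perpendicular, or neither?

Slope of line 1: m1 = -5/4
Slope of line 2: m2 = 4
m1 != m2 (-5/4 != 4), so not parallel.
m1 * m2 = (-5/4) * (4) = -5 != -1, so not perpendicular.
The lines are neither parallel nor perpendicular.

Neither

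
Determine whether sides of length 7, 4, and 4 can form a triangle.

Check all three triangle inequalities:
7 + 4 = 11 > 4 ✓
7 + 4 = 11 > 4 ✓
4 + 4 = 8 > 7 ✓
All conditions hold, so these sides form a valid triangle.

Yes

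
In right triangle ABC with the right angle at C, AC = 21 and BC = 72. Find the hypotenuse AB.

In a right triangle, the square of the hypotenuse equals the sum of the squares of the two legs.
The legs are 21 and 72, so the hypotenuse = sqrt(441 + 5184) = sqrt(5625) = 75.

75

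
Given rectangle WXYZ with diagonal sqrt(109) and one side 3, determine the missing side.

b = sqrt(d^2 - a^2) = sqrt(109 - 9) = sqrt(100) = 10

10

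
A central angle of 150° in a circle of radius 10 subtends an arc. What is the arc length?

The full circumference is 2πr = 2π(10) = 20*pi.
The arc spans 150° out of 360°, which is a fraction of 5/12.
Arc length = 20*pi × 5/12 = 25*pi/3.

25*pi/3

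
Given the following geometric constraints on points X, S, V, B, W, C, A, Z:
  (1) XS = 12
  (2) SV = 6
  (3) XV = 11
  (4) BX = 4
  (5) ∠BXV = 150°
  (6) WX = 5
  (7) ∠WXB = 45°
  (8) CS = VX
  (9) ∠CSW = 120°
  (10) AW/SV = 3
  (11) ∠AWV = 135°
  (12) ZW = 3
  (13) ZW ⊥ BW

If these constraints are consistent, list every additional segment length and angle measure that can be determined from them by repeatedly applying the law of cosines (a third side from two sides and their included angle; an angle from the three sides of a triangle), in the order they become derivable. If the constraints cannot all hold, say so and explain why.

The constraints are consistent. Derivable facts, in order:
After 1 step:
- BW ≈ 3.57
- VB ≈ 14.6
- ∠SVX = 84.35°
- ∠SXV = 29.84°
- ∠VSX = 65.81°
After 2 steps:
- BZ ≈ 4.66
- ∠BVX = 7.87°
- ∠BWX = 52.48°
- ∠VBX = 22.13°
- ∠WBX = 82.52°
After 3 steps:
- ∠BZW = 49.93°
- ∠WBZ = 40.07°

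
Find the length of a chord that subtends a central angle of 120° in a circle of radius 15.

Chord = 2(15) sin(60°) = 15*sqrt(3)

15*sqrt(3)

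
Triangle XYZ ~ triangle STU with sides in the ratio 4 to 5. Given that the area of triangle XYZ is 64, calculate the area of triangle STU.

For similar figures, the area ratio equals the square of the side ratio.
Side ratio (XYZ to STU) = 4:5, so area ratio = 4^2:5^2 = 16:25.
If the area of XYZ is 64, then the area of STU = 64 * (25/16) = 100.

100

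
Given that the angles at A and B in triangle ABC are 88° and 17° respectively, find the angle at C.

Let angle C = x. Then 88 + 17 + x = 180.
x = 180 - 105 = 75 degrees.

75 degrees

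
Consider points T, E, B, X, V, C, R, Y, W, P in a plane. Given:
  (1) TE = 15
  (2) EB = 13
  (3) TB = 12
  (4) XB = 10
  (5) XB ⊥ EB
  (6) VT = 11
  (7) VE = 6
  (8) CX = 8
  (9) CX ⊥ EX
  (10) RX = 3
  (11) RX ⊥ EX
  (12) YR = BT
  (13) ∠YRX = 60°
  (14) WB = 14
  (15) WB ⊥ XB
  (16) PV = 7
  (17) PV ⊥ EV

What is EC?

Step 1: By the law of cosines on triangle EBX: EX² = 13² + 10² − 2·13·10·cos(90°) = 269, so EX ≈ 16.4.
Step 2: By the law of cosines on triangle EXC: EC² = 16.4² + 8² − 2·16.4·8·cos(90°) = 333, so EC = 3·√37.

Therefore, the length of EC = 3·√37.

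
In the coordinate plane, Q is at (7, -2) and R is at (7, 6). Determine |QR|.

d = sqrt((0)^2 + (8)^2) = sqrt(64) = 8

8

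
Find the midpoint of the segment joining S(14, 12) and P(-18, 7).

The midpoint is the average of the coordinates:
x: (14 + -18)/2 = -2
y: (12 + 7)/2 = 19/2
Midpoint = (-2, 19/2)

(-2, 19/2)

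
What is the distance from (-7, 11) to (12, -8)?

The horizontal distance is |12 - -7| = 19 and the vertical distance is |-8 - 11| = 19.
By the Pythagorean theorem, d = sqrt(19^2 + 19^2) = sqrt(722) = 19*sqrt(2).

19*sqrt(2)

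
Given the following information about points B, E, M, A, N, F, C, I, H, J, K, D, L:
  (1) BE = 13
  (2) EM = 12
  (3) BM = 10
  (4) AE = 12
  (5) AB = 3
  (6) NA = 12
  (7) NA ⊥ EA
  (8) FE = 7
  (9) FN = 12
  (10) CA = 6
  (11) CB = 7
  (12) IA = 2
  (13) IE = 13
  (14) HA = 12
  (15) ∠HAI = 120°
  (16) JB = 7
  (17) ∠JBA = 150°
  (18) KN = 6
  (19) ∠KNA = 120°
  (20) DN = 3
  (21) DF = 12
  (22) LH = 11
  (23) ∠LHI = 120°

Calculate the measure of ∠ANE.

Step 1: By the law of cosines on triangle NAE: NE² = 12² + 12² − 2·12·12·cos(90°) = 288, so NE = 12·√2.
Step 2: By the inverse law of cosines on triangle ANE: cos(∠ANE) = (12² + (12·√2)² − 12²) / (2·12·12·√2) = 288/407.29 = 0.7071, so ∠ANE = 45°.

Therefore, the measure of angle ∠ANE = 45°.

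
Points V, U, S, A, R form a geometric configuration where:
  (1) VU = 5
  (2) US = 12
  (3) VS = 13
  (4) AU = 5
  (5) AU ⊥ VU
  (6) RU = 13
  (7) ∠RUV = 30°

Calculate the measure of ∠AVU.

Step 1: By the law of cosines on triangle VUA: VA² = 5² + 5² − 2·5·5·cos(90°) = 50, so VA = 5·√2.
Step 2: By the inverse law of cosines on triangle AVU: cos(∠AVU) = ((5·√2)² + 5² − 5²) / (2·5·√2·5) = 50/70.71 = 0.7071, so ∠AVU = 45°.

Therefore, the measure of angle ∠AVU = 45°.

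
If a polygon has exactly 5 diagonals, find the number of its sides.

Using d = n(n - 3)/2, we solve 5 = n(n - 3)/2.
So n(n - 3) = 10.
Testing n = 5: 5 * 2 = 10 = 10. Correct.
The polygon has 5 sides.

5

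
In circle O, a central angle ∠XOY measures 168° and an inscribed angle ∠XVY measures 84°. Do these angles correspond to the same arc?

By the inscribed angle theorem, if both angles subtend the same arc, the inscribed angle must be half the central angle.
Half of 168° = 84°, which equals the given inscribed angle of 84°.
Therefore, yes, they correspond to the same arc.

Yes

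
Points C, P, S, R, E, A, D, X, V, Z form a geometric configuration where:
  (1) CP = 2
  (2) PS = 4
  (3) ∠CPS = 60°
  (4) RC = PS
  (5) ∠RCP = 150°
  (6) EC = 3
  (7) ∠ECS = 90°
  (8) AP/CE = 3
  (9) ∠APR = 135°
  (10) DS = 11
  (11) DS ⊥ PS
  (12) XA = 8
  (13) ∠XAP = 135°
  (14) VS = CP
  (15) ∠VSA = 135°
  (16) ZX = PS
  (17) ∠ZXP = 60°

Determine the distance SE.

Step 1: By the law of cosines on triangle CPS: CS² = 2² + 4² − 2·2·4·cos(60°) = 12, so CS = 2·√3.
Step 2: By the law of cosines on triangle SCE: SE² = (2·√3)² + 3² − 2·2·√3·3·cos(90°) = 21, so SE = √21.

Therefore, the length of SE = √21.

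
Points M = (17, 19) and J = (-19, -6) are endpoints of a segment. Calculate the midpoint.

M = ((x₁ + x₂)/2, (y₁ + y₂)/2)
= ((17 + -19)/2, (19 + -6)/2)
= (-2/2, 13/2) = (-1, 13/2)

(-1, 13/2)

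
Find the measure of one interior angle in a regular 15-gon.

Each interior angle of a regular n-gon is (n - 2) * 180 / n.
For n = 15: (15 - 2) * 180 / 15 = 2340/15 = 156 degrees.

156 degrees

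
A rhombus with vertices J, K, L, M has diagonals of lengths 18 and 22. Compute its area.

The diagonals of a rhombus divide it into four right triangles.
Each triangle has legs 18/ 2 = 9 and 22/2 = 11, so each has area (1/2)*9*11 = 99/2.
Four such triangles give total area = (d1 * d2) / 2 = 198.

198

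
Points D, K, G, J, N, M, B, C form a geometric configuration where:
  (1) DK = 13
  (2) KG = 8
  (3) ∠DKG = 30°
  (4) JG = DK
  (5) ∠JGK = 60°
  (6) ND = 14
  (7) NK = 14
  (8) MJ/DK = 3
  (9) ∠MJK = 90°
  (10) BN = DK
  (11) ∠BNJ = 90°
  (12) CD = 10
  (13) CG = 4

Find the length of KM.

From the given relations: JG = DK = 13; MJ = 3·DK = 3·13 = 39.
Step 1: By the law of cosines on triangle JGK: JK² = 13² + 8² − 2·13·8·cos(60°) = 129, so JK = √129.
Step 2: By the law of cosines on triangle KJM: KM² = √129² + 39² − 2·√129·39·cos(90°) = 1650, so KM = 5·√66.

Therefore, the length of KM = 5·√66.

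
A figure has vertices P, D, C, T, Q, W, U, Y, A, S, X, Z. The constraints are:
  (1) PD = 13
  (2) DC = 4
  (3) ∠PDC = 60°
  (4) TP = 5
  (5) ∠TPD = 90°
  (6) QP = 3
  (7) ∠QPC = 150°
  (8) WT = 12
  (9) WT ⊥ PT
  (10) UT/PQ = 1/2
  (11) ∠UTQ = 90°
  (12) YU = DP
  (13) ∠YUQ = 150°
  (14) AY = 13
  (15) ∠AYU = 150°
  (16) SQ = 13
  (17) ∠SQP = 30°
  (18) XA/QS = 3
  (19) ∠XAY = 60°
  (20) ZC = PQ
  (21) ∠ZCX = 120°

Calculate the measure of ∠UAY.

From the given relations: YU = DP = 13.
Step 1: By the law of cosines on triangle AYU: AU² = 13² + 13² − 2·13·13·cos(150°) = 630.72, so AU ≈ 25.11.
Step 2: By the inverse law of cosines on triangle UAY: cos(∠UAY) = (25.11² + 13² − 13²) / (2·25.11·13) = 630.72/652.97 = 0.9659, so ∠UAY = 15°.

Therefore, the measure of angle ∠UAY = 15°.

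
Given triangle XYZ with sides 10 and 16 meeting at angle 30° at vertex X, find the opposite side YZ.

Law of cosines: YZ^2 = 10^2 + 16^2 - 2(10)(16)cos(30°) = 356 - 160*sqrt(3), so YZ = 2*sqrt(89 - 40*sqrt(3)).

2*sqrt(89 - 40*sqrt(3))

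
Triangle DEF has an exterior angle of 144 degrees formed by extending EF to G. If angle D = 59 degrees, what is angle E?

The exterior angle theorem states that an exterior angle equals the sum of the two non-adjacent interior angles.
So 144 = 59 + angle E, which gives angle E = 144 - 59 = 85 degrees.

85 degrees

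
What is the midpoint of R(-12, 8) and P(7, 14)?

The midpoint is the average of the coordinates:
x: (-12 + 7)/2 = -5/2
y: (8 + 14)/2 = 11
Midpoint = (-5/2, 11)

(-5/2, 11)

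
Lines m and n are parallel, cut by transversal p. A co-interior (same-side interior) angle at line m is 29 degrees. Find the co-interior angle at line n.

Co-interior angles (same-side interior) formed by parallel lines and a transversal are supplementary (sum to 180 degrees).
The given angle is 29 degrees.
The co-interior angle = 180 - 29 = 151 degrees.

151 degrees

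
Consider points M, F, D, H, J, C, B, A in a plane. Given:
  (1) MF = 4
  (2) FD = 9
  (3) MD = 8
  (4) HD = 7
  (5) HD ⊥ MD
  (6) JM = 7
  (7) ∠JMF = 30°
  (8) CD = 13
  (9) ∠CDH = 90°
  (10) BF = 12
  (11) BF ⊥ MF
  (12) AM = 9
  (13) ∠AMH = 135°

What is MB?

Step 1: By the law of cosines on triangle MFB: MB² = 4² + 12² − 2·4·12·cos(90°) = 160, so MB = 4·√10.

Therefore, the length of MB = 4·√10.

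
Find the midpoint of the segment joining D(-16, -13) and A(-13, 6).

M = ((x₁ + x₂)/2, (y₁ + y₂)/2)
= ((-16 + -13)/2, (-13 + 6)/2)
= (-29/2, -7/2) = (-29/2, -7/2)

(-29/2, -7/2)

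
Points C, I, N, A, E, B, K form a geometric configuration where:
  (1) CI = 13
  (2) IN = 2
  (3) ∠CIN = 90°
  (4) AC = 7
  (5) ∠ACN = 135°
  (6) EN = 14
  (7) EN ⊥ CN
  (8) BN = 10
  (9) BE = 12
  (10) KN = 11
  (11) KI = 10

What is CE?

Step 1: By the law of cosines on triangle CIN: CN² = 13² + 2² − 2·13·2·cos(90°) = 173, so CN = √173.
Step 2: By the law of cosines on triangle CNE: CE² = √173² + 14² − 2·√173·14·cos(90°) = 369, so CE = 3·√41.

Therefore, the length of CE = 3·√41.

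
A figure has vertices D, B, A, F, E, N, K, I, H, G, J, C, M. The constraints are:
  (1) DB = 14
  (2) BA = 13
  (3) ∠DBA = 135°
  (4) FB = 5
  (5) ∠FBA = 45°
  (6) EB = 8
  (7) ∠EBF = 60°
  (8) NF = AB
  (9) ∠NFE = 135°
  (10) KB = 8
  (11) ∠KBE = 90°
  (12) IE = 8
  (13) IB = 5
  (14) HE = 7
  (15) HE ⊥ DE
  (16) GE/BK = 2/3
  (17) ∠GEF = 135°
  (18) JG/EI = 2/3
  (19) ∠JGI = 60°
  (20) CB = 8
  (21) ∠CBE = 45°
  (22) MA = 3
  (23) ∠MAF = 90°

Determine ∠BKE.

Step 1: By the law of cosines on triangle KBE: KE² = 8² + 8² − 2·8·8·cos(90°) = 128, so KE = 8·√2.
Step 2: By the inverse law of cosines on triangle BKE: cos(∠BKE) = (8² + (8·√2)² − 8²) / (2·8·8·√2) = 128/181.02 = 0.7071, so ∠BKE = 45°.

Therefore, the measure of angle ∠BKE = 45°.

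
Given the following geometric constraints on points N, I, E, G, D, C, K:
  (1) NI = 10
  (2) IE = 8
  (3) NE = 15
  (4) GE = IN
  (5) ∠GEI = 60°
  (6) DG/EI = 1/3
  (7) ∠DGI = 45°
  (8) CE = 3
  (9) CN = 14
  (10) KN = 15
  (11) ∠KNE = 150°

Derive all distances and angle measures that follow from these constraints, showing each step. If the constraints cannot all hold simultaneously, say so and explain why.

The constraints are consistent.

From the given relations:
  GE = IN = 10
  DG = 1/3·EI = 1/3·8 ≈ 2.67

Step 1: From IE = 8, EG = 10, and ∠IEG = 60°, by the law of cosines:
  IG² = IE² + EG² - 2·IE·EG·cos(60°) = 64 + 100 - 80 = 84
  IG = 2·√21

Step 2: From EN = 15, NK = 15, and ∠ENK = 150°, by the law of cosines:
  EK² = EN² + NK² - 2·EN·NK·cos(150°) = 225 + 225 + 389.7 = 839.7
  EK ≈ 28.98

Step 3: From NC = 14, NE = 15, CE = 3, by the inverse law of cosines:
  cos(∠CNE) = (NC² + NE² - CE²) / (2·NC·NE)
  ∠CNE = 11.2°

Step 4: From NE = 15, NI = 10, EI = 8, by the inverse law of cosines:
  cos(∠ENI) = (NE² + NI² - EI²) / (2·NE·NI)
  ∠ENI = 29.54°

Step 5: From IE = 8, IN = 10, EN = 15, by the inverse law of cosines:
  cos(∠EIN) = (IE² + IN² - EN²) / (2·IE·IN)
  ∠EIN = 112.41°

Step 6: From EC = 3, EN = 15, CN = 14, by the inverse law of cosines:
  cos(∠CEN) = (EC² + EN² - CN²) / (2·EC·EN)
  ∠CEN = 65.03°

Step 7: From EI = 8, EN = 15, IN = 10, by the inverse law of cosines:
  cos(∠IEN) = (EI² + EN² - IN²) / (2·EI·EN)
  ∠IEN = 38.05°

Step 8: From CE = 3, CN = 14, EN = 15, by the inverse law of cosines:
  cos(∠ECN) = (CE² + CN² - EN²) / (2·CE·CN)
  ∠ECN = 103.77°

Step 9: From IG = 2·√21, GD = 2.67, and ∠IGD = 45°, by the law of cosines:
  ID² = IG² + GD² - 2·IG·GD·cos(45°) = 84 + 7.111 - 34.56 = 56.55
  ID ≈ 7.52

Step 10: From IE = 8, IG = 2·√21, EG = 10, by the inverse law of cosines:
  cos(∠EIG) = (IE² + IG² - EG²) / (2·IE·IG)
  ∠EIG = 70.89°

Step 11: From EK = 28.98, EN = 15, KN = 15, by the inverse law of cosines:
  cos(∠KEN) = (EK² + EN² - KN²) / (2·EK·EN)
  ∠KEN = 15°

Step 12: From GE = 10, GI = 2·√21, EI = 8, by the inverse law of cosines:
  cos(∠EGI) = (GE² + GI² - EI²) / (2·GE·GI)
  ∠EGI = 49.11°

Step 13: From KE = 28.98, KN = 15, EN = 15, by the inverse law of cosines:
  cos(∠EKN) = (KE² + KN² - EN²) / (2·KE·KN)
  ∠EKN = 15°

Step 14: From ID = 7.52, IG = 2·√21, DG = 2.67, by the inverse law of cosines:
  cos(∠DIG) = (ID² + IG² - DG²) / (2·ID·IG)
  ∠DIG = 14.52°

Step 15: From DG = 2.67, DI = 7.52, GI = 2·√21, by the inverse law of cosines:
  cos(∠GDI) = (DG² + DI² - GI²) / (2·DG·DI)
  ∠GDI = 120.48°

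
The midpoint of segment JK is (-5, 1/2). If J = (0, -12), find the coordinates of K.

Using the midpoint formula: M = ((x1 + x2)/2, (y1 + y2)/2)
We know M = (-5, 1/2) and J = (0, -12)
For x: -5 = (0 + x2)/2, so x2 = 2*-5 - 0 = -10
For y: 1/2 = (-12 + y2)/2, so y2 = 2*1/2 - -12 = 13
K = (-10, 13)

(-10, 13)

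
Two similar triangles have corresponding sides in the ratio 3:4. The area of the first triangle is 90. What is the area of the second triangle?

Area ratio = (3/4)^2 = 9/16. Area of the second triangle = 90 * 16/9 = 160.

160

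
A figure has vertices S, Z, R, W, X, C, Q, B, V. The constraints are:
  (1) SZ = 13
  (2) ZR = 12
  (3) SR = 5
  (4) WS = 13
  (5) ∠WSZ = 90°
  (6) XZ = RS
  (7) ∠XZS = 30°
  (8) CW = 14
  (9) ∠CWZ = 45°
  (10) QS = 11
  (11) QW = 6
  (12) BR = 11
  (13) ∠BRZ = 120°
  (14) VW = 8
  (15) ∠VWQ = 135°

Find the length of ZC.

Step 1: By the law of cosines on triangle ZSW: ZW² = 13² + 13² − 2·13·13·cos(90°) = 338, so ZW = 13·√2.
Step 2: By the law of cosines on triangle ZWC: ZC² = (13·√2)² + 14² − 2·13·√2·14·cos(45°) = 170, so ZC = √170.

Therefore, the length of ZC = √170.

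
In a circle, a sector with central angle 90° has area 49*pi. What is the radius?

r² = 360 × 49*pi / (π × 90) = 196, so r = 14.

14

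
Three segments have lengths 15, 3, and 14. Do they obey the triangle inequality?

Sort the sides: 3, 14, 15.
It suffices to check that the sum of the two smallest exceeds the largest:
3 + 14 = 17 > 15. ✓
Yes, a valid triangle can be formed.

Yes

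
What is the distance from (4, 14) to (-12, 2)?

d = sqrt((-12 - 4)^2 + (2 - 14)^2)
d = sqrt(-16^2 + -12^2)
d = sqrt(256 + 144)
d = sqrt(400) = 20

20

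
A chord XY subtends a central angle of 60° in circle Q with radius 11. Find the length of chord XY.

Drop a perpendicular from the center to the chord, bisecting both the chord and the central angle.
Each half-chord = r sin(θ/2) = 11 sin(30°).
The full chord = 2 × 11 × sin(30°) = 11.

11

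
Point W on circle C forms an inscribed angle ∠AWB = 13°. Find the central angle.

By the inscribed angle theorem, the central angle is twice the inscribed angle.
Central angle = 2 × 13° = 26°

26°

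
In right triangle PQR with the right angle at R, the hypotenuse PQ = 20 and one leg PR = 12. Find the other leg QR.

By the Pythagorean theorem: QR^2 = PQ^2 - PR^2
QR^2 = 20^2 - 12^2 = 400 - 144 = 256
QR = sqrt(256) = 16

16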